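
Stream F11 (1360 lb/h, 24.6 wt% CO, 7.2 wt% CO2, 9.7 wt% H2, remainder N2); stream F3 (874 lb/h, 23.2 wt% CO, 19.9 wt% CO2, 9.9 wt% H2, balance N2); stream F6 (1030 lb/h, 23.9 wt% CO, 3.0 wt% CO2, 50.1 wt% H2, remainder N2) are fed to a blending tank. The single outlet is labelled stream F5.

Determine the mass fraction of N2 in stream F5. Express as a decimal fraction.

0.442

Total flow out = 1360 + 874 + 1030 = 3264 lb/h.
N2 in = 1360×0.585 + 874×0.470 + 1030×0.230 = 1443.3 lb/h.
N2 mass fraction in F5 = 1443.3/3264 = 0.442.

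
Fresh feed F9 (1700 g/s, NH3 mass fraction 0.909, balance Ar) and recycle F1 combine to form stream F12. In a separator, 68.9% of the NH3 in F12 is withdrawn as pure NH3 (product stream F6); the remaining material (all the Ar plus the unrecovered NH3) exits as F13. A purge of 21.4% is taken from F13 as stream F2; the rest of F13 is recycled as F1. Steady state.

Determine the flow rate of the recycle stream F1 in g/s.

1068 g/s

Ar enters only via F9 and leaves only via the purge: 1700×0.091 = 0.214×(Ar in F13), and the separator passes all Ar, so Ar in F12 = Ar in F13 = 722.9 g/s.
NH3 in F12: m_A = 1700×0.909 + (1−0.214)·(1−0.689)·m_A, so m_A = 1545.3/0.7556 = 2045.3 g/s.
F13 = (1−0.689)×2045.3 + 722.9 = 1359 g/s.
Recycle F1 = (1−0.214)×1359 = 1068.2 g/s.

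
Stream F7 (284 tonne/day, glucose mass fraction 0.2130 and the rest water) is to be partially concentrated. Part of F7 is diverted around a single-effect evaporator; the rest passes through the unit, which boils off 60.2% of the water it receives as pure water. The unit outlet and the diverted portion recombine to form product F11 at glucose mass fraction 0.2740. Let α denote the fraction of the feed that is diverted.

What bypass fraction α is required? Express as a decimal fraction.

0.530

All 284×0.213 = 60.492 tonne/day of glucose reaches F11, so F11 = 60.492/0.274 = 220.77 tonne/day and vapour = 63.226 tonne/day.
The evaporator receives (1−α)·284 of feed at 0.787 water and removes 0.602 of that water:
0.602×0.787×(1−α)×284 = 63.226
(1−α) = 63.226/134.55 = 0.4699;  α = 0.5301.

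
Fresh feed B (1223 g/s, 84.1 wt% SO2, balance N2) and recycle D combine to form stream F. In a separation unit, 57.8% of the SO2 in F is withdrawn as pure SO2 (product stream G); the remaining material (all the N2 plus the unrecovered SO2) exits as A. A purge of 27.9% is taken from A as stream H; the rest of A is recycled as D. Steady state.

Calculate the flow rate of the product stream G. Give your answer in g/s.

854.5 g/s

SO2 in F: m_A = 1223×0.841 + (1−0.279)·(1−0.578)·m_A, so m_A = 1028.5/0.6957 = 1478.3 g/s.
Product G = 0.578×1478.3 = 854.49 g/s.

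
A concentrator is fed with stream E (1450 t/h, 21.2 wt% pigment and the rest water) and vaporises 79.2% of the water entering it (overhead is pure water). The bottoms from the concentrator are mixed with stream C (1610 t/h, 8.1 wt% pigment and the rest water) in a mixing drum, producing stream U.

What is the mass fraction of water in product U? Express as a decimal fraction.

0.797

Vapour removed = 0.792×0.788×1450 = 904.94 t/h; concentrate = 545.06 t/h.
water reaching the mixer = 237.66 (from concentrate) + 1610×0.919 = 1717.3 t/h.
Product flow = 545.06 + 1610 = 2155.1 t/h; water fraction = 0.797.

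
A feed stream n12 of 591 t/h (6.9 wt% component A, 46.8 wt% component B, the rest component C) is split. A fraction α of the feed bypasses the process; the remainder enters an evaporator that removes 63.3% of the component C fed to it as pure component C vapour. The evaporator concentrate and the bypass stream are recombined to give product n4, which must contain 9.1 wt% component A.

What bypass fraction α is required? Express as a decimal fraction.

All 591×0.069 = 40.779 t/h of component A reaches n4, so n4 = 40.779/0.091 = 448.12 t/h and vapour = 142.88 t/h.
The evaporator receives (1−α)·591 of feed at 0.463 component C and removes 0.633 of that component C:
0.633×0.463×(1−α)×591 = 142.88
(1−α) = 142.88/173.21 = 0.8249;  α = 0.1751.

0.175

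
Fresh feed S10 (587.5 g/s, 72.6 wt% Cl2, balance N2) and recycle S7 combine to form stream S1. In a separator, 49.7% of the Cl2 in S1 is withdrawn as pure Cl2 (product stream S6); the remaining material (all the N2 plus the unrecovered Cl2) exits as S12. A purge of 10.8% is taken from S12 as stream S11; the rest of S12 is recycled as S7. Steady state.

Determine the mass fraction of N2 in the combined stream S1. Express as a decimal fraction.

0.6583

N2 enters only via S10 and leaves only via the purge: 587.5×0.274 = 0.108×(N2 in S12), and the separator passes all N2, so N2 in S1 = N2 in S12 = 1490.5 g/s.
Cl2 in S1: m_A = 587.5×0.726 + (1−0.108)·(1−0.497)·m_A, so m_A = 426.52/0.5513 = 773.64 g/s.
S1 = 773.64 + 1490.5 = 2264.1 g/s.
N2 fraction in S1 = 1490.5/2264.1 = 0.6583.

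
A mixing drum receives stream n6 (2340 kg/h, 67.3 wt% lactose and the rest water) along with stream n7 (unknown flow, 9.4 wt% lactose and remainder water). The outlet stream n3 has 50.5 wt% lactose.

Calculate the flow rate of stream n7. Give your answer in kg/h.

Let n7 be the unknown flow. Total out = 2340 + n7.
lactose balance: 1574.8 + 0.094·n7 = 0.505·(2340 + n7)
(0.094 − 0.505)·n7 = 0.505×2340 − 1574.8 = -393.12
n7 = -393.12 / -0.411 = 956.5 kg/h

956.5 kg/h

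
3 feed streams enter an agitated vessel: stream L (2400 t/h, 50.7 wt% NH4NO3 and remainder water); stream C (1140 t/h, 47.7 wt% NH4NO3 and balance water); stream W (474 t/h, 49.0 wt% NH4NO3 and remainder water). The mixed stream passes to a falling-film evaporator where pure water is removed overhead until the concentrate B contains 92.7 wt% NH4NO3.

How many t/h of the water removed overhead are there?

NH4NO3 entering = 2400×0.507 + 1140×0.477 + 474×0.490 = 1992.8 t/h.
All NH4NO3 reports to B, so B = 1992.8/0.927 = 2149.8 t/h.
Total feed = 4014 t/h; overhead = 4014 − 2149.8 = 1864.2 t/h.

1864 t/h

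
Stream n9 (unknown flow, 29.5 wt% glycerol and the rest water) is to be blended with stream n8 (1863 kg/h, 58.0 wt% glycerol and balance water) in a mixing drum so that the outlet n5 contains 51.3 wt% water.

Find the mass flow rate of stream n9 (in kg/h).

902.4 kg/h

Let n9 be the unknown flow. Total out = 1863 + n9.
water balance: 782.46 + 0.705·n9 = 0.513·(1863 + n9)
(0.705 − 0.513)·n9 = 0.513×1863 − 782.46 = 173.26
n9 = 173.26 / 0.192 = 902.39 kg/h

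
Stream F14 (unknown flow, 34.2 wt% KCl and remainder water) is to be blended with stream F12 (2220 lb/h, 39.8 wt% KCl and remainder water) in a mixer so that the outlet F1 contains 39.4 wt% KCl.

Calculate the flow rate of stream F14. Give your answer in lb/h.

170.8 lb/h

Let F14 be the unknown flow. Total out = 2220 + F14.
KCl balance: 883.56 + 0.342·F14 = 0.394·(2220 + F14)
(0.342 − 0.394)·F14 = 0.394×2220 − 883.56 = -8.88
F14 = -8.88 / -0.052 = 170.77 lb/h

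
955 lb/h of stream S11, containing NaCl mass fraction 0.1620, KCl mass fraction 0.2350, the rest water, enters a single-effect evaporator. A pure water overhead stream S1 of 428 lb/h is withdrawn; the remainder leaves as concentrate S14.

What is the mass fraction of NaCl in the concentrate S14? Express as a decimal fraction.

NaCl is not removed: 955×0.162 = 154.71 lb/h of NaCl enters S14.
Concentrate = 955 − 428 = 527 lb/h.
Mass fraction = 154.71/527 = 0.2936.

0.2936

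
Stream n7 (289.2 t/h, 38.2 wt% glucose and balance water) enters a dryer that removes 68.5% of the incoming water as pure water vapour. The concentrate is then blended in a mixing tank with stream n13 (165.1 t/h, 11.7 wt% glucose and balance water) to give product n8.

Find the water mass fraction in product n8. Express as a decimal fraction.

Vapour removed = 0.685×0.618×289.2 = 122.43 t/h; concentrate = 166.77 t/h.
water reaching the mixer = 56.299 (from concentrate) + 165.1×0.883 = 202.08 t/h.
Product flow = 166.77 + 165.1 = 331.87 t/h; water fraction = 0.609.

0.609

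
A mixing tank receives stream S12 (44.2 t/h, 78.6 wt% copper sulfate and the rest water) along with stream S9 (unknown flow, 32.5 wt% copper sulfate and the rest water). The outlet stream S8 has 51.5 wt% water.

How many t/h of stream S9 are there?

83.15 t/h

Let S9 be the unknown flow. Total out = 44.2 + S9.
water balance: 9.4588 + 0.675·S9 = 0.515·(44.2 + S9)
(0.675 − 0.515)·S9 = 0.515×44.2 − 9.4588 = 13.304
S9 = 13.304 / 0.160 = 83.151 t/h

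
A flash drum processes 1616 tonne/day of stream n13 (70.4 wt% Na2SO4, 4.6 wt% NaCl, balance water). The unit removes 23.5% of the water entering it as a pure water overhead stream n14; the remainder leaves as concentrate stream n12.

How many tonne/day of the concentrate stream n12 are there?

water entering = 1616×0.250 = 404 tonne/day; overhead removed = 0.235×404 = 94.94 tonne/day.
Concentrate = 1616 − 94.94 = 1521.1 tonne/day.

1521 tonne/day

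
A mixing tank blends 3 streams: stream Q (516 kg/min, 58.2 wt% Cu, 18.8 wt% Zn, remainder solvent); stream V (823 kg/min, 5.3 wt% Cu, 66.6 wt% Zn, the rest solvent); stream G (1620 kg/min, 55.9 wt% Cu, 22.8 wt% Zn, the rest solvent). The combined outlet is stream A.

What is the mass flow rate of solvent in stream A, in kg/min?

solvent out = solvent in = 516×0.230 + 823×0.281 + 1620×0.213 = 695 kg/min.

695 kg/min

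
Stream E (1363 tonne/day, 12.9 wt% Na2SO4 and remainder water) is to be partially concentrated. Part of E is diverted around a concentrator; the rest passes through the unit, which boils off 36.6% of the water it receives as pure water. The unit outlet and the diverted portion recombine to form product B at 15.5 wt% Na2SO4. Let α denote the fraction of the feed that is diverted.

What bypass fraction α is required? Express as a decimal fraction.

0.474

All 1363×0.129 = 175.83 tonne/day of Na2SO4 reaches B, so B = 175.83/0.155 = 1134.4 tonne/day and vapour = 228.63 tonne/day.
The evaporator receives (1−α)·1363 of feed at 0.871 water and removes 0.366 of that water:
0.366×0.871×(1−α)×1363 = 228.63
(1−α) = 228.63/434.51 = 0.5262;  α = 0.4738.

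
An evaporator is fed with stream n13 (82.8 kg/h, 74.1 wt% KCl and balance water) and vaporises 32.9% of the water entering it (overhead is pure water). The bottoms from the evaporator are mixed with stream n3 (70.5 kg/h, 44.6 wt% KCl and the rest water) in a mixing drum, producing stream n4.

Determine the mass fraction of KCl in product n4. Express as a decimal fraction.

Vapour removed = 0.329×0.259×82.8 = 7.0555 kg/h; concentrate = 75.745 kg/h.
KCl reaching the mixer = 61.355 (from concentrate) + 70.5×0.446 = 92.798 kg/h.
Product flow = 75.745 + 70.5 = 146.24 kg/h; KCl fraction = 0.635.

0.635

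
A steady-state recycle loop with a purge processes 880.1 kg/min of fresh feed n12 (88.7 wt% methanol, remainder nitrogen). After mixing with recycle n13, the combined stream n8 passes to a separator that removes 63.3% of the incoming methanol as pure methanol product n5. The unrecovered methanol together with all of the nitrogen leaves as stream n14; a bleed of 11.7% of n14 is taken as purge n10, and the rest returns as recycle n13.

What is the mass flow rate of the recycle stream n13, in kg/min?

1125 kg/min

nitrogen enters only via n12 and leaves only via the purge: 880.1×0.113 = 0.117×(nitrogen in n14), and the separator passes all nitrogen, so nitrogen in n8 = nitrogen in n14 = 850.01 kg/min.
methanol in n8: m_A = 880.1×0.887 + (1−0.117)·(1−0.633)·m_A, so m_A = 780.65/0.6759 = 1154.9 kg/min.
n14 = (1−0.633)×1154.9 + 850.01 = 1273.9 kg/min.
Recycle n13 = (1−0.117)×1273.9 = 1124.8 kg/min.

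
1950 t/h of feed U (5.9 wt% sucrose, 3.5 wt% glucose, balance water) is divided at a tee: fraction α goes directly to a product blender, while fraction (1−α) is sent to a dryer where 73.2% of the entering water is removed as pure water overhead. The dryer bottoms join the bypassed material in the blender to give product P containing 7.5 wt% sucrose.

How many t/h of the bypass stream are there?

All 1950×0.059 = 115.05 t/h of sucrose reaches P, so P = 115.05/0.075 = 1534 t/h and vapour = 416 t/h.
The evaporator receives (1−α)·1950 of feed at 0.906 water and removes 0.732 of that water:
0.732×0.906×(1−α)×1950 = 416
(1−α) = 416/1293.2 = 0.3217;  α = 0.6783.
Bypass flow = 0.6783×1950 = 1322.7 t/h.

1323 t/h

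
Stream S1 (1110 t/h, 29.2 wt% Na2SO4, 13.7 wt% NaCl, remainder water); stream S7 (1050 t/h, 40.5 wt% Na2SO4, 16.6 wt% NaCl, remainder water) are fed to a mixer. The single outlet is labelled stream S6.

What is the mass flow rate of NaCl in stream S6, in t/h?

326.4 t/h

NaCl out = NaCl in = 1110×0.137 + 1050×0.166 = 326.37 t/h.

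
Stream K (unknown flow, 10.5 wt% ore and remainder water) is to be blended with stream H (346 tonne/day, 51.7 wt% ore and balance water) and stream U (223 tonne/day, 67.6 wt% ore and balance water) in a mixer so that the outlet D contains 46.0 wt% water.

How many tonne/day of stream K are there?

51.43 tonne/day

Let K be the unknown flow. Total out = 569 + K.
water balance: 239.37 + 0.895·K = 0.460·(569 + K)
(0.895 − 0.460)·K = 0.460×569 − 239.37 = 22.37
K = 22.37 / 0.435 = 51.425 tonne/day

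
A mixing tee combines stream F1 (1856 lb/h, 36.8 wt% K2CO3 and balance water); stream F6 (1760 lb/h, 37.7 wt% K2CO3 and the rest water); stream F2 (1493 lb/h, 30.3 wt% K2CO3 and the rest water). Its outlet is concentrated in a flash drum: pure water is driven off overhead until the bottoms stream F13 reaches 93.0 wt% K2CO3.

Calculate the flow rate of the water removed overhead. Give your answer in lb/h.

K2CO3 entering = 1856×0.368 + 1760×0.377 + 1493×0.303 = 1798.9 lb/h.
All K2CO3 reports to F13, so F13 = 1798.9/0.930 = 1934.3 lb/h.
Total feed = 5109 lb/h; overhead = 5109 − 1934.3 = 3174.7 lb/h.

3175 lb/h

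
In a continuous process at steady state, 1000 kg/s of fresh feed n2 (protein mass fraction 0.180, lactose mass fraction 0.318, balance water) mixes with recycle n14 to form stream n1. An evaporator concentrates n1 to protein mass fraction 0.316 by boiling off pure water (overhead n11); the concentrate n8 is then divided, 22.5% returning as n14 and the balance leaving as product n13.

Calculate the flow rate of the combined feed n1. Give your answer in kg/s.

1165 kg/s

Overall protein balance (none leaves overhead): protein in fresh feed = protein in product, i.e. 1000×0.180 = (1−0.225)·n8·0.316.
n8 = 180/(0.316×0.775) = 734.99 kg/s.
Recycle n14 = 0.225×734.99 = 165.37 kg/s.
Combined feed n1 = 1000 + 165.37 = 1165.4 kg/s.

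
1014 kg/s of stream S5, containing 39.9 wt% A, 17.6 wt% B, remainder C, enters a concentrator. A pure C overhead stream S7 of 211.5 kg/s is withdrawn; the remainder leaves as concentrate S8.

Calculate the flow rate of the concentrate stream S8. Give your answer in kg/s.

Concentrate = 1014 − 211.5 = 802.5 kg/s.

802.5 kg/s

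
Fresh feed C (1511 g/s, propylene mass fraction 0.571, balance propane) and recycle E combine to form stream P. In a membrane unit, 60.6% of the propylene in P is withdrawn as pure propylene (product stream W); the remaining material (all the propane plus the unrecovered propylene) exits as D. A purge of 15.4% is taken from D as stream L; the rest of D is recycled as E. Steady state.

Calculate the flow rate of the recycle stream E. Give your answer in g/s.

propane enters only via C and leaves only via the purge: 1511×0.429 = 0.154×(propane in D), and the membrane unit passes all propane, so propane in P = propane in D = 4209.2 g/s.
propylene in P: m_A = 1511×0.571 + (1−0.154)·(1−0.606)·m_A, so m_A = 862.78/0.6667 = 1294.2 g/s.
D = (1−0.606)×1294.2 + 4209.2 = 4719.1 g/s.
Recycle E = (1−0.154)×4719.1 = 3992.4 g/s.

3992 g/s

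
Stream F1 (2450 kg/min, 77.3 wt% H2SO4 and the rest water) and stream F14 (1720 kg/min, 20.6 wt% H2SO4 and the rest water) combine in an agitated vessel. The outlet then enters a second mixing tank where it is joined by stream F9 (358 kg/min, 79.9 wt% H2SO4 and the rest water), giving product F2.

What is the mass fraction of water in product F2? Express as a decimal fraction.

0.440

Overall, product flow = 4528 kg/min.
water in = 2450×0.227 + 1720×0.794 + 358×0.201 = 1993.8 kg/min.
water fraction in F2 = 0.440.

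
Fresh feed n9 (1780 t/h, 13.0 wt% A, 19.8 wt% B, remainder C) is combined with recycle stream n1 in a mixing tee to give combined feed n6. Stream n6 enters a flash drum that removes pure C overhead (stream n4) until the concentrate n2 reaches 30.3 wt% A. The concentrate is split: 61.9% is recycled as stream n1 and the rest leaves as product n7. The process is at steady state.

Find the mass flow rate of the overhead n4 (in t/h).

1016 t/h

Overall A balance (none leaves overhead): A in fresh feed = A in product, i.e. 1780×0.130 = (1−0.619)·n2·0.303.
n2 = 231.4/(0.303×0.381) = 2004.5 t/h.
Recycle n1 = 0.619×2004.5 = 1240.8 t/h.
Combined feed n6 = 1780 + 1240.8 = 3020.8 t/h.
Overhead n4 = n6 − n2 = 3020.8 − 2004.5 = 1016.3 t/h.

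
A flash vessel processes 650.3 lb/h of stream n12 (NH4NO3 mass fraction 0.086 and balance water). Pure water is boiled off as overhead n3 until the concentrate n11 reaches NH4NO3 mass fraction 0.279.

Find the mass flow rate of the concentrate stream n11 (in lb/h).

NH4NO3 is conserved: 650.3×0.086 = 55.926 lb/h all reports to the concentrate.
Concentrate = 55.926/(target fraction) = 200.45 lb/h.

200.5 lb/h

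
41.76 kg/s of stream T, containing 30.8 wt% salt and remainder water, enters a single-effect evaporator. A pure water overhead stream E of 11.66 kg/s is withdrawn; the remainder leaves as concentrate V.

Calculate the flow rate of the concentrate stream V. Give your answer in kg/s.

30.1 kg/s

Concentrate = 41.76 − 11.66 = 30.1 kg/s.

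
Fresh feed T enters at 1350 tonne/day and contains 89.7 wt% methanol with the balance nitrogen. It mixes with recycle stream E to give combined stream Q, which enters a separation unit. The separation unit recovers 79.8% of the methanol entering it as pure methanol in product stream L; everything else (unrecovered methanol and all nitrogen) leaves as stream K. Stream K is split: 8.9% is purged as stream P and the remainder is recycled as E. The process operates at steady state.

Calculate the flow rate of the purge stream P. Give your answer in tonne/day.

165.7 tonne/day

nitrogen enters only via T and leaves only via the purge: 1350×0.103 = 0.089×(nitrogen in K), and the separation unit passes all nitrogen, so nitrogen in Q = nitrogen in K = 1562.4 tonne/day.
methanol in Q: m_A = 1350×0.897 + (1−0.089)·(1−0.798)·m_A, so m_A = 1211/0.8160 = 1484 tonne/day.
K = (1−0.798)×1484 + 1562.4 = 1862.1 tonne/day.
Purge P = 0.089×1862.1 = 165.73 tonne/day.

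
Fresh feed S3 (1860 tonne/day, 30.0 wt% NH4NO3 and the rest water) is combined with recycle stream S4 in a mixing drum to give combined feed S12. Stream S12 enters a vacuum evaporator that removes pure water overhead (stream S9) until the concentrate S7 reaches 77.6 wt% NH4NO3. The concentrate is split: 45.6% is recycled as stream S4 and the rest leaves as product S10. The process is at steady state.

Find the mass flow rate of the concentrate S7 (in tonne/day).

1322 tonne/day

Overall NH4NO3 balance (none leaves overhead): NH4NO3 in fresh feed = NH4NO3 in product, i.e. 1860×0.300 = (1−0.456)·S7·0.776.
S7 = 558/(0.776×0.544) = 1321.8 tonne/day.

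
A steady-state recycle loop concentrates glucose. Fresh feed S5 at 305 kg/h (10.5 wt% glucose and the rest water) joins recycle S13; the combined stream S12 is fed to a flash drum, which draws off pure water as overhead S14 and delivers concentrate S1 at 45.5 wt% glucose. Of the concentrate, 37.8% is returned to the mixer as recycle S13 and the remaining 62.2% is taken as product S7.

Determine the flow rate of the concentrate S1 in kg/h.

Overall glucose balance (none leaves overhead): glucose in fresh feed = glucose in product, i.e. 305×0.105 = (1−0.378)·S1·0.455.
S1 = 32.025/(0.455×0.622) = 113.16 kg/h.

113.2 kg/h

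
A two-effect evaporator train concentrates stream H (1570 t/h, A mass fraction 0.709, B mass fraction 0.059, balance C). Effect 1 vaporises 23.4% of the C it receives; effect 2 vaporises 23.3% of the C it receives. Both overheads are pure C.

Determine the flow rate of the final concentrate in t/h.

1420 t/h

C in feed = 1570×0.232 = 364.24 t/h.
After stage 1: C left = (1−0.234)×364.24 = 279.01; stream total = 1484.8 t/h.
After stage 2: C left = (1−0.233)×279.01 = 214; final concentrate = 1419.8 t/h.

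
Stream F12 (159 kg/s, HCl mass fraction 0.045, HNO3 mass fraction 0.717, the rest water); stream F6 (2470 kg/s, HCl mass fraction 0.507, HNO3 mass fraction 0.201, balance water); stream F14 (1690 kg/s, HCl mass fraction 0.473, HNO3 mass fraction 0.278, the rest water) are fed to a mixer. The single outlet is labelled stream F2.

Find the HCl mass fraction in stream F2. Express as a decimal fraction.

Total flow out = 159 + 2470 + 1690 = 4319 kg/s.
HCl in = 159×0.045 + 2470×0.507 + 1690×0.473 = 2058.8 kg/s.
HCl mass fraction in F2 = 2058.8/4319 = 0.477.

0.477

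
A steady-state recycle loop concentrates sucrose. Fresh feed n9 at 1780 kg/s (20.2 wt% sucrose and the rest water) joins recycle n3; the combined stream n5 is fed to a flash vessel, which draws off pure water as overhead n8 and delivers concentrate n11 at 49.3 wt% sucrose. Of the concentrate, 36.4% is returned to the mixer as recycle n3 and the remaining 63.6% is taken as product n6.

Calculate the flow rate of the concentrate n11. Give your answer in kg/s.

1147 kg/s

Overall sucrose balance (none leaves overhead): sucrose in fresh feed = sucrose in product, i.e. 1780×0.202 = (1−0.364)·n11·0.493.
n11 = 359.56/(0.493×0.636) = 1146.7 kg/s.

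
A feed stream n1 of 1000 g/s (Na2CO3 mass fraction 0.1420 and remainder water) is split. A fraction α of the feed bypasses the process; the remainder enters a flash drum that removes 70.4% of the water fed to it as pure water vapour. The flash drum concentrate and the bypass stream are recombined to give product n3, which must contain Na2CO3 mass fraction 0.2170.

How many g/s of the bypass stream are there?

427.8 g/s

All 1000×0.142 = 142 g/s of Na2CO3 reaches n3, so n3 = 142/0.217 = 654.38 g/s and vapour = 345.62 g/s.
The evaporator receives (1−α)·1000 of feed at 0.858 water and removes 0.704 of that water:
0.704×0.858×(1−α)×1000 = 345.62
(1−α) = 345.62/604.03 = 0.5722;  α = 0.4278.
Bypass flow = 0.4278×1000 = 427.81 g/s.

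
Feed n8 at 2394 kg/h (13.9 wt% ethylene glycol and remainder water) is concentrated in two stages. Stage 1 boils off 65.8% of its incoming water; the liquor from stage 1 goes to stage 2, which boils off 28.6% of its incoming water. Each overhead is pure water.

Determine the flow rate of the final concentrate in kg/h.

836.1 kg/h

water in feed = 2394×0.861 = 2061.2 kg/h.
After stage 1: water left = (1−0.658)×2061.2 = 704.94; stream total = 1037.7 kg/h.
After stage 2: water left = (1−0.286)×704.94 = 503.33; final concentrate = 836.09 kg/h.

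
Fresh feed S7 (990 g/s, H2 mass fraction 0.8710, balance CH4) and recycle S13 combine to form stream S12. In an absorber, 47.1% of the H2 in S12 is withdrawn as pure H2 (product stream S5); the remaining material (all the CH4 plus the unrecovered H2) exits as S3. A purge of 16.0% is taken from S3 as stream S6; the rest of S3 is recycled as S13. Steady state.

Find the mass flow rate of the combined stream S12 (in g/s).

2350 g/s

CH4 enters only via S7 and leaves only via the purge: 990×0.129 = 0.160×(CH4 in S3), and the absorber passes all CH4, so CH4 in S12 = CH4 in S3 = 798.19 g/s.
H2 in S12: m_A = 990×0.871 + (1−0.160)·(1−0.471)·m_A, so m_A = 862.29/0.5556 = 1551.9 g/s.
S12 = 1551.9 + 798.19 = 2350.1 g/s.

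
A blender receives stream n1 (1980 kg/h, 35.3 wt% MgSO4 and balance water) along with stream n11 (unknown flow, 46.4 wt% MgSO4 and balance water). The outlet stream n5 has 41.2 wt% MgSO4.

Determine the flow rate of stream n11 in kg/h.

2247 kg/h

Let n11 be the unknown flow. Total out = 1980 + n11.
MgSO4 balance: 698.94 + 0.464·n11 = 0.412·(1980 + n11)
(0.464 − 0.412)·n11 = 0.412×1980 − 698.94 = 116.82
n11 = 116.82 / 0.052 = 2246.5 kg/h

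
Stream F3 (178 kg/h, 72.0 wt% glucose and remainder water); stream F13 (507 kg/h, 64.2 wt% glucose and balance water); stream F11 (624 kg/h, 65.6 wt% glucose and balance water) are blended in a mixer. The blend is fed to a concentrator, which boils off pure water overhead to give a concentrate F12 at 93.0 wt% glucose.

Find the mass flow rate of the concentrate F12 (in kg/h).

glucose entering = 178×0.720 + 507×0.642 + 624×0.656 = 863 kg/h.
All glucose reports to F12, so F12 = 863/0.930 = 927.95 kg/h.

928 kg/h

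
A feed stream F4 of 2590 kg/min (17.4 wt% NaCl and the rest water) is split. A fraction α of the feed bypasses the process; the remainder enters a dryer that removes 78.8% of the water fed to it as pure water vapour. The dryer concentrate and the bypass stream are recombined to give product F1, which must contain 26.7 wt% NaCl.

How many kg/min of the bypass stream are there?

All 2590×0.174 = 450.66 kg/min of NaCl reaches F1, so F1 = 450.66/0.267 = 1687.9 kg/min and vapour = 902.13 kg/min.
The evaporator receives (1−α)·2590 of feed at 0.826 water and removes 0.788 of that water:
0.788×0.826×(1−α)×2590 = 902.13
(1−α) = 902.13/1685.8 = 0.5351;  α = 0.4649.
Bypass flow = 0.4649×2590 = 1204 kg/min.

1204 kg/min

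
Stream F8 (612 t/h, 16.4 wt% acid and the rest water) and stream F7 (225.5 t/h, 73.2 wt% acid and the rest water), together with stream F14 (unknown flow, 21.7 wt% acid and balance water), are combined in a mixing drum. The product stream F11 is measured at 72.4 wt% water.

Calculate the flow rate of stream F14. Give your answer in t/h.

Let F14 be the unknown flow. Total out = 837.5 + F14.
water balance: 572.07 + 0.783·F14 = 0.724·(837.5 + F14)
(0.783 − 0.724)·F14 = 0.724×837.5 − 572.07 = 34.284
F14 = 34.284 / 0.059 = 581.08 t/h

581.1 t/h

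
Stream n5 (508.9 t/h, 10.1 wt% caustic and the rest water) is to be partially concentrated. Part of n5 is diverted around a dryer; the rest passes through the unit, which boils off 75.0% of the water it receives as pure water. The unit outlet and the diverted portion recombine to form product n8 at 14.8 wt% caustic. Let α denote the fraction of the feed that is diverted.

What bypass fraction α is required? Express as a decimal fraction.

All 508.9×0.101 = 51.399 t/h of caustic reaches n8, so n8 = 51.399/0.148 = 347.29 t/h and vapour = 161.61 t/h.
The evaporator receives (1−α)·508.9 of feed at 0.899 water and removes 0.750 of that water:
0.750×0.899×(1−α)×508.9 = 161.61
(1−α) = 161.61/343.13 = 0.4710;  α = 0.5290.

0.529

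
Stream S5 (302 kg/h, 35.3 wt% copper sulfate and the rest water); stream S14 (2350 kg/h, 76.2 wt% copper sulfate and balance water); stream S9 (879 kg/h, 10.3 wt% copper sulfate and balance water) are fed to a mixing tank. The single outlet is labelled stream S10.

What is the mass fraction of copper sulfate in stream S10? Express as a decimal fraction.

Total flow out = 302 + 2350 + 879 = 3531 kg/h.
copper sulfate in = 302×0.353 + 2350×0.762 + 879×0.103 = 1987.8 kg/h.
copper sulfate mass fraction in S10 = 1987.8/3531 = 0.563.

0.563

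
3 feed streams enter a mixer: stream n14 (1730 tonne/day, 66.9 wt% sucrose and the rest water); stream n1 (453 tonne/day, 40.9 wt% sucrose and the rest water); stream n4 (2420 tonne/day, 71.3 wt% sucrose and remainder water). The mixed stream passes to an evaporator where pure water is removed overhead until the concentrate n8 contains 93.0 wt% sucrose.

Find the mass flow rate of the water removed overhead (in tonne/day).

1304 tonne/day

sucrose entering = 1730×0.669 + 453×0.409 + 2420×0.713 = 3068.1 tonne/day.
All sucrose reports to n8, so n8 = 3068.1/0.930 = 3299 tonne/day.
Total feed = 4603 tonne/day; overhead = 4603 − 3299 = 1304 tonne/day.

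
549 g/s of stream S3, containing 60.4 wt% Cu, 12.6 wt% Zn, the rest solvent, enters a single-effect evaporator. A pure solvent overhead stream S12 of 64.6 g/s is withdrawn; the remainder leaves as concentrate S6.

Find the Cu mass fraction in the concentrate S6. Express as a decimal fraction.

Cu is not removed: 549×0.604 = 331.6 g/s of Cu enters S6.
Concentrate = 549 − 64.6 = 484.4 g/s.
Mass fraction = 331.6/484.4 = 0.6845.

0.6845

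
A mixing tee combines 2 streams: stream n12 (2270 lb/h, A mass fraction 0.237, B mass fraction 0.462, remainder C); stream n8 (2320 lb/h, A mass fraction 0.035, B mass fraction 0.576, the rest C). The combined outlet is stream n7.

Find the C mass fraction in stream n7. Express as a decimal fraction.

0.345

Total flow out = 2270 + 2320 = 4590 lb/h.
C in = 2270×0.301 + 2320×0.389 = 1585.8 lb/h.
C mass fraction in n7 = 1585.8/4590 = 0.345.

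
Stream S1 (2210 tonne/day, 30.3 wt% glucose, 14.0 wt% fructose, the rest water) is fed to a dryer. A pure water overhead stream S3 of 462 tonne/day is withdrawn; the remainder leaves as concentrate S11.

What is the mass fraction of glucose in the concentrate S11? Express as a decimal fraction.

0.383

glucose is not removed: 2210×0.303 = 669.63 tonne/day of glucose enters S11.
Concentrate = 2210 − 462 = 1748 tonne/day.
Mass fraction = 669.63/1748 = 0.383.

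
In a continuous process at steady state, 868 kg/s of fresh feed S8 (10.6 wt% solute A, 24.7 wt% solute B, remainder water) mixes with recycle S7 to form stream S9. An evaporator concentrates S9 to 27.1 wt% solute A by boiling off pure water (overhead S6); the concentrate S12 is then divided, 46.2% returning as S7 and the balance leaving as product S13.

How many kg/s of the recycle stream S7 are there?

291.6 kg/s

Overall solute A balance (none leaves overhead): solute A in fresh feed = solute A in product, i.e. 868×0.106 = (1−0.462)·S12·0.271.
S12 = 92.008/(0.271×0.538) = 631.06 kg/s.
Recycle S7 = 0.462×631.06 = 291.55 kg/s.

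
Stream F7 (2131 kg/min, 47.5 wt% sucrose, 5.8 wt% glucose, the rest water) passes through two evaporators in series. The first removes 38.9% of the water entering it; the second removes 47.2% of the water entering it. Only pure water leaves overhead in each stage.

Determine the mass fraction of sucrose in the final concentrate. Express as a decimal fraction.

water in feed = 2131×0.467 = 995.18 kg/min.
After stage 1: water left = (1−0.389)×995.18 = 608.05; stream total = 1743.9 kg/min.
After stage 2: water left = (1−0.472)×608.05 = 321.05; final concentrate = 1456.9 kg/min.
sucrose fraction = 1012.2/1456.9 = 0.695.

0.695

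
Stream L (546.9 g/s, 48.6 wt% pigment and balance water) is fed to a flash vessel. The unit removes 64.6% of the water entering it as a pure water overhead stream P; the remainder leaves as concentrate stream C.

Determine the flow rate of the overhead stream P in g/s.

water entering = 546.9×0.514 = 281.11 g/s; overhead removed = 0.646×281.11 = 181.59 g/s.

181.6 g/s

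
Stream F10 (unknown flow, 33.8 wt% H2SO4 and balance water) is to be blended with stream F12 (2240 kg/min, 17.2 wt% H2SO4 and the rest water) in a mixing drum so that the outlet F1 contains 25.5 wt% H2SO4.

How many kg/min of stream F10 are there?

Let F10 be the unknown flow. Total out = 2240 + F10.
H2SO4 balance: 385.28 + 0.338·F10 = 0.255·(2240 + F10)
(0.338 − 0.255)·F10 = 0.255×2240 − 385.28 = 185.92
F10 = 185.92 / 0.083 = 2240 kg/min

2240 kg/min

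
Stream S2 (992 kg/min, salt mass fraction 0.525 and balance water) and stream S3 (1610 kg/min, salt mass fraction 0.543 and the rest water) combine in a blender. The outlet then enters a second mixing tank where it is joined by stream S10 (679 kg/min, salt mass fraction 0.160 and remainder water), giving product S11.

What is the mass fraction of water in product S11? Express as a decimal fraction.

Overall, product flow = 3281 kg/min.
water in = 992×0.475 + 1610×0.457 + 679×0.840 = 1777.3 kg/min.
water fraction in S11 = 0.542.

0.542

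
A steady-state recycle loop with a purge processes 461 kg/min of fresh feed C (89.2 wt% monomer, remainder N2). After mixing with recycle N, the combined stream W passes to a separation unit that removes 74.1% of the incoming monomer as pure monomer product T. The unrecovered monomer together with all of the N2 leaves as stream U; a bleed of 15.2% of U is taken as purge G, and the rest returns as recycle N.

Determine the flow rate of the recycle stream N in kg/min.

393.5 kg/min

N2 enters only via C and leaves only via the purge: 461×0.108 = 0.152×(N2 in U), and the separation unit passes all N2, so N2 in W = N2 in U = 327.55 kg/min.
monomer in W: m_A = 461×0.892 + (1−0.152)·(1−0.741)·m_A, so m_A = 411.21/0.7804 = 526.95 kg/min.
U = (1−0.741)×526.95 + 327.55 = 464.03 kg/min.
Recycle N = (1−0.152)×464.03 = 393.5 kg/min.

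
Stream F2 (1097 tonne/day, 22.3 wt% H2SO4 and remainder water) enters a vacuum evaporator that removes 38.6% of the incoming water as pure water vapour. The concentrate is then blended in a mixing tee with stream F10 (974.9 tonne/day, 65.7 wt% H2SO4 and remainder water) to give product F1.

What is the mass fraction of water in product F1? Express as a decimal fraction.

0.4921

Vapour removed = 0.386×0.777×1097 = 329.01 tonne/day; concentrate = 767.99 tonne/day.
water reaching the mixer = 523.35 (from concentrate) + 974.9×0.343 = 857.75 tonne/day.
Product flow = 767.99 + 974.9 = 1742.9 tonne/day; water fraction = 0.4921.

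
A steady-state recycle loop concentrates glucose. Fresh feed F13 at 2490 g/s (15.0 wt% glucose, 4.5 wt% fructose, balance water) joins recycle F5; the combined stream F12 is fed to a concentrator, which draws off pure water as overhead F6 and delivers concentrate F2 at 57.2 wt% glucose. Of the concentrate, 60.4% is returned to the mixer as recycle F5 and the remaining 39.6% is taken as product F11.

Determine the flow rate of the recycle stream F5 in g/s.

Overall glucose balance (none leaves overhead): glucose in fresh feed = glucose in product, i.e. 2490×0.150 = (1−0.604)·F2·0.572.
F2 = 373.5/(0.572×0.396) = 1648.9 g/s.
Recycle F5 = 0.604×1648.9 = 995.95 g/s.

995.9 g/s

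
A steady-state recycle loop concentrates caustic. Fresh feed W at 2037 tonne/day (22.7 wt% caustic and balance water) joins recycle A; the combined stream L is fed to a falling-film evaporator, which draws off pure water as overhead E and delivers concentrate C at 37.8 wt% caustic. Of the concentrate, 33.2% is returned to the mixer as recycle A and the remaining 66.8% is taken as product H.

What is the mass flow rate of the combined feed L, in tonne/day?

Overall caustic balance (none leaves overhead): caustic in fresh feed = caustic in product, i.e. 2037×0.227 = (1−0.332)·C·0.378.
C = 462.4/(0.378×0.668) = 1831.3 tonne/day.
Recycle A = 0.332×1831.3 = 607.98 tonne/day.
Combined feed L = 2037 + 607.98 = 2645 tonne/day.

2645 tonne/day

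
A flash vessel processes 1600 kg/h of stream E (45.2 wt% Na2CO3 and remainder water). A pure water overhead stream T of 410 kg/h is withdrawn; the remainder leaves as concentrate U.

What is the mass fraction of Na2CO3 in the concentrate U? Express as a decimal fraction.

0.608

Na2CO3 is not removed: 1600×0.452 = 723.2 kg/h of Na2CO3 enters U.
Concentrate = 1600 − 410 = 1190 kg/h.
Mass fraction = 723.2/1190 = 0.608.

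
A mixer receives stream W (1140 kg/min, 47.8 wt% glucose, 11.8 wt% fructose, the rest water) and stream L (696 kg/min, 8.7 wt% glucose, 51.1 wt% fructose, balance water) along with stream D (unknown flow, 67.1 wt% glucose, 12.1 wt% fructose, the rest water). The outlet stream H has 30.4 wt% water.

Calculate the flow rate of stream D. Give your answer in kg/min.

Let D be the unknown flow. Total out = 1836 + D.
water balance: 740.35 + 0.208·D = 0.304·(1836 + D)
(0.208 − 0.304)·D = 0.304×1836 − 740.35 = -182.21
D = -182.21 / -0.096 = 1898 kg/min

1898 kg/min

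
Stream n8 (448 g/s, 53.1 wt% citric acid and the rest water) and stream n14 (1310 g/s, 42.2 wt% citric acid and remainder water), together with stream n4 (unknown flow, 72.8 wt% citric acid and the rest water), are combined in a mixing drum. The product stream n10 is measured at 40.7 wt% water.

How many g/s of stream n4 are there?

1865 g/s

Let n4 be the unknown flow. Total out = 1758 + n4.
water balance: 967.29 + 0.272·n4 = 0.407·(1758 + n4)
(0.272 − 0.407)·n4 = 0.407×1758 − 967.29 = -251.79
n4 = -251.79 / -0.135 = 1865.1 g/s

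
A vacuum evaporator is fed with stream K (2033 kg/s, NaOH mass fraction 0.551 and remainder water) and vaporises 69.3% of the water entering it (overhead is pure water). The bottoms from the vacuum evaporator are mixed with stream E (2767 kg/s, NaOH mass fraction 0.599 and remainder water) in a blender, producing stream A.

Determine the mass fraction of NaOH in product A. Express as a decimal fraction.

Vapour removed = 0.693×0.449×2033 = 632.58 kg/s; concentrate = 1400.4 kg/s.
NaOH reaching the mixer = 1120.2 (from concentrate) + 2767×0.599 = 2777.6 kg/s.
Product flow = 1400.4 + 2767 = 4167.4 kg/s; NaOH fraction = 0.667.

0.667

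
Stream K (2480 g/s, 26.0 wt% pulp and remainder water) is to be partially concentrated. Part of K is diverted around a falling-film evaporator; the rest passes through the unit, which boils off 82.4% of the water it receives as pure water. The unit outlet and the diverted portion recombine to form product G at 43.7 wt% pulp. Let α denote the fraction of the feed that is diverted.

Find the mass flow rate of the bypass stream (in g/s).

All 2480×0.260 = 644.8 g/s of pulp reaches G, so G = 644.8/0.437 = 1475.5 g/s and vapour = 1004.5 g/s.
The evaporator receives (1−α)·2480 of feed at 0.740 water and removes 0.824 of that water:
0.824×0.740×(1−α)×2480 = 1004.5
(1−α) = 1004.5/1512.2 = 0.6643;  α = 0.3357.
Bypass flow = 0.3357×2480 = 832.65 g/s.

832.7 g/s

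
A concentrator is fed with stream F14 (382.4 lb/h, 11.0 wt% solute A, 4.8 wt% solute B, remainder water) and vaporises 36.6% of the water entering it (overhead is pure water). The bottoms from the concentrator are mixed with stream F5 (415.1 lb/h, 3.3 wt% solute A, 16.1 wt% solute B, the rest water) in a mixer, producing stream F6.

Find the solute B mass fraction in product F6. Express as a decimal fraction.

0.125

Vapour removed = 0.366×0.842×382.4 = 117.84 lb/h; concentrate = 264.56 lb/h.
solute B reaching the mixer = 18.355 (from concentrate) + 415.1×0.161 = 85.186 lb/h.
Product flow = 264.56 + 415.1 = 679.66 lb/h; solute B fraction = 0.125.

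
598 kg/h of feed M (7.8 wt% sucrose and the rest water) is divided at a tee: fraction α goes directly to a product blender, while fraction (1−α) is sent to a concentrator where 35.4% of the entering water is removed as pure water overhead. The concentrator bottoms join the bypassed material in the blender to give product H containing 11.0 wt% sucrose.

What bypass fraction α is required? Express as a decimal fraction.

0.109

All 598×0.078 = 46.644 kg/h of sucrose reaches H, so H = 46.644/0.110 = 424.04 kg/h and vapour = 173.96 kg/h.
The evaporator receives (1−α)·598 of feed at 0.922 water and removes 0.354 of that water:
0.354×0.922×(1−α)×598 = 173.96
(1−α) = 173.96/195.18 = 0.8913;  α = 0.1087.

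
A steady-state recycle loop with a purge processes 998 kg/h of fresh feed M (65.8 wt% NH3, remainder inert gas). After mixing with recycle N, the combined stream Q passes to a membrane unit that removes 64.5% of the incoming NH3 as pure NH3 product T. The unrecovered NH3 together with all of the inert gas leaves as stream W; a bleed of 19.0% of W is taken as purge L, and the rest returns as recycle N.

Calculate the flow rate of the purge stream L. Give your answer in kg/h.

inert gas enters only via M and leaves only via the purge: 998×0.342 = 0.190×(inert gas in W), and the membrane unit passes all inert gas, so inert gas in Q = inert gas in W = 1796.4 kg/h.
NH3 in Q: m_A = 998×0.658 + (1−0.190)·(1−0.645)·m_A, so m_A = 656.68/0.7125 = 921.73 kg/h.
W = (1−0.645)×921.73 + 1796.4 = 2123.6 kg/h.
Purge L = 0.190×2123.6 = 403.49 kg/h.

403.5 kg/h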